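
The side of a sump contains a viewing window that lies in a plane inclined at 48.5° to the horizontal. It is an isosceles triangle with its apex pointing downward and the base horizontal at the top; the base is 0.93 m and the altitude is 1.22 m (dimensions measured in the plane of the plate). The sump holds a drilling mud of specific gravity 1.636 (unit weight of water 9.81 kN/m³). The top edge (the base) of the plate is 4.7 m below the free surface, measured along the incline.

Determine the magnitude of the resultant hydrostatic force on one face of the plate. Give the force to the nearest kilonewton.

F ≈ 35 kN

γ = 1.636 × 9.81 = 16.04916 kN/m³.
Let θ = 48.5° be the plate's angle to the horizontal; measure y along the incline from where the plane meets the free surface. Vertical depth h = y·sinθ with sinθ = 0.748956.
With the apex down, the centroid sits h/3 = 1.22/3 = 0.406667 m below the base (the top edge), so y_c = 4.7 + 0.406667 = 5.10667 m and h_c = 5.10667 × 0.748956 = 3.82467 m.
A = ½ × 0.93 × 1.22 = 0.5673 m².
Resultant F = γ·h_c·A = 16.04916 × 3.82467 × 0.5673 = 34.8224 kN.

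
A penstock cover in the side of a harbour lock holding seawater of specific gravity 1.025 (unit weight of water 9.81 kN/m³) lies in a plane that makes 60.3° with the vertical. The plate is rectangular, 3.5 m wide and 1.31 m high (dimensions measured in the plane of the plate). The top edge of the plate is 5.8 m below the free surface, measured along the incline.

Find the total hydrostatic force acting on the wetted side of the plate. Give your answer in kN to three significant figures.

γ = 1.025 × 9.81 = 10.05525 kN/m³.
The plate makes 60.3° with the vertical, i.e. θ = 90° − 60.3° = 29.7° to the horizontal. Measuring y along the incline from the free-surface line, vertical depth h = y·sinθ with sinθ = 0.495459.
The centroid lies 1.31/2 = 0.655 m below the top edge, so y_c = 5.8 + 0.655 = 6.455 m and h_c = 6.455 × 0.495459 = 3.19819 m.
A = 3.5 × 1.31 = 4.585 m².
Resultant F = γ·h_c·A = 10.05525 × 3.19819 × 4.585 = 147.447 kN.

F ≈ 147 kN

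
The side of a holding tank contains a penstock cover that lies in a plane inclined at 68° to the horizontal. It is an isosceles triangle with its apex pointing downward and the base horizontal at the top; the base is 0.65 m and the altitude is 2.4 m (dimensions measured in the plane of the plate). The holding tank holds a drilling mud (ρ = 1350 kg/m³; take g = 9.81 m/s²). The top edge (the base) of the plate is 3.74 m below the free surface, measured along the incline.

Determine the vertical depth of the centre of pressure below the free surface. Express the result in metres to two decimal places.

h_p = 4.27 m

γ = ρg = 1350 × 9.81 / 1000 = 13.2435 kN/m³.
Let θ = 68° be the plate's angle to the horizontal; measure y along the incline from where the plane meets the free surface. Vertical depth h = y·sinθ with sinθ = 0.927184.
With the apex down, the centroid sits h/3 = 2.4/3 = 0.8 m below the base (the top edge), so y_c = 3.74 + 0.8 = 4.54 m and h_c = 4.54 × 0.927184 = 4.20942 m.
A = ½ × 0.65 × 2.4 = 0.78 m².
Resultant F = γ·h_c·A = 13.2435 × 4.20942 × 0.78 = 43.483 kN.
I_c = b·h³/36 = 0.65 × 2.4³/36 = 0.2496 m⁴.
Centre of pressure: y_p = y_c + I_c/(y_c·A) = 4.54 + 0.2496/(4.54 × 0.78) = 4.54 + 0.0704846 = 4.61048 m along the plane.
Vertically, h_p = y_p·sinθ = 4.61048 × 0.927184 = 4.27476 m.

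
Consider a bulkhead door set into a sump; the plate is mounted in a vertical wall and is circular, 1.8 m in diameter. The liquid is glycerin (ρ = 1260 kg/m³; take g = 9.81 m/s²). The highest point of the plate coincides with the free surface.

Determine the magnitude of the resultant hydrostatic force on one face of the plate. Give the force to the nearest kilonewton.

γ = ρg = 1260 × 9.81 / 1000 = 12.3606 kN/m³.
The centroid is at the centre, 0.9 m below the top of the plate, so the centroid depth is h_c = 0.9 m.
A = π(0.9)² = 2.54469 m².
Resultant F = γ·h_c·A = 12.3606 × 0.9 × 2.54469 = 28.3085 kN.

F ≈ 28 kN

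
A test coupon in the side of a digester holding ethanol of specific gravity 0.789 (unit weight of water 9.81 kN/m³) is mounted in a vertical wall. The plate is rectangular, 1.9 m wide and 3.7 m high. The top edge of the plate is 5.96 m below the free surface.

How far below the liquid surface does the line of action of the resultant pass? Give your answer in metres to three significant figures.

h_p = 7.96 m

γ = 0.789 × 9.81 = 7.74009 kN/m³.
The centroid lies 3.7/2 = 1.85 m below the top edge, so the centroid depth is h_c = 5.96 + 1.85 = 7.81 m.
A = 1.9 × 3.7 = 7.03 m².
Resultant F = γ·h_c·A = 7.74009 × 7.81 × 7.03 = 424.964 kN.
I_c = b·h³/12 = 1.9 × 3.7³/12 = 8.02006 m⁴.
Centre of pressure: y_p = y_c + I_c/(y_c·A) = 7.81 + 8.02006/(7.81 × 7.03) = 7.81 + 0.146073 = 7.95607 m along the plane.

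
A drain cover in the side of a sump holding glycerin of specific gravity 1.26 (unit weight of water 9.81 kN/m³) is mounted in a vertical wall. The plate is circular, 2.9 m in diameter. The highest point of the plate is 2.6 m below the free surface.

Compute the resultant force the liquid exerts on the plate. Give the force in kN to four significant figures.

F ≈ 330.7 kN

γ = 1.26 × 9.81 = 12.3606 kN/m³.
The centroid is at the centre, 1.45 m below the top of the plate, so the centroid depth is h_c = 2.6 + 1.45 = 4.05 m.
A = π(1.45)² = 6.6052 m².
Resultant F = γ·h_c·A = 12.3606 × 4.05 × 6.6052 = 330.659 kN.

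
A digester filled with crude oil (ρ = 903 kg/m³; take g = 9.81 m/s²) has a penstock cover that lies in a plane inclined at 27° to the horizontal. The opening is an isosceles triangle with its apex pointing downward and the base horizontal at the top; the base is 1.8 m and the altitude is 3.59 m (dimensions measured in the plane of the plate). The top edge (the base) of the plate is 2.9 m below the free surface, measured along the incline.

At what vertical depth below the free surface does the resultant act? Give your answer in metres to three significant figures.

γ = ρg = 903 × 9.81 / 1000 = 8.85843 kN/m³.
Let θ = 27° be the plate's angle to the horizontal; measure y along the incline from where the plane meets the free surface. Vertical depth h = y·sinθ with sinθ = 0.453990.
With the apex down, the centroid sits h/3 = 3.59/3 = 1.19667 m below the base (the top edge), so y_c = 2.9 + 1.19667 = 4.09667 m and h_c = 4.09667 × 0.453990 = 1.85985 m.
A = ½ × 1.8 × 3.59 = 3.231 m².
Resultant F = γ·h_c·A = 8.85843 × 1.85985 × 3.231 = 53.2319 kN.
I_c = b·h³/36 = 1.8 × 3.59³/36 = 2.31341 m⁴.
Centre of pressure: y_p = y_c + I_c/(y_c·A) = 4.09667 + 2.31341/(4.09667 × 3.231) = 4.09667 + 0.174777 = 4.27145 m along the plane.
Vertically, h_p = y_p·sinθ = 4.27145 × 0.453990 = 1.9392 m.

h_p = 1.94 m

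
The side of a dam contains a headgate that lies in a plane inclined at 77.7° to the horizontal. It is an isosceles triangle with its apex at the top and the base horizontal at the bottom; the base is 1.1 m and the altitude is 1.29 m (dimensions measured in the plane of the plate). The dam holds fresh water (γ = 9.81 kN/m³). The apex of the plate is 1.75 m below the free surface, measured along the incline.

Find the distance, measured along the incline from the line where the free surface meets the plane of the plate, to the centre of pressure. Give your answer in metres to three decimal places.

y_p = 2.645 m

γ = 9.81 kN/m³.
Let θ = 77.7° be the plate's angle to the horizontal; measure y along the incline from where the plane meets the free surface. Vertical depth h = y·sinθ with sinθ = 0.977046.
With the apex up, the centroid sits 2h/3 = 2 × 1.29/3 = 0.86 m below the apex, so y_c = 1.75 + 0.86 = 2.61 m and h_c = 2.61 × 0.977046 = 2.55009 m.
A = ½ × 1.1 × 1.29 = 0.7095 m².
Resultant F = γ·h_c·A = 9.81 × 2.55009 × 0.7095 = 17.7491 kN.
I_c = b·h³/36 = 1.1 × 1.29³/36 = 0.0655933 m⁴.
Centre of pressure: y_p = y_c + I_c/(y_c·A) = 2.61 + 0.0655933/(2.61 × 0.7095) = 2.61 + 0.0354215 = 2.64542 m along the plane.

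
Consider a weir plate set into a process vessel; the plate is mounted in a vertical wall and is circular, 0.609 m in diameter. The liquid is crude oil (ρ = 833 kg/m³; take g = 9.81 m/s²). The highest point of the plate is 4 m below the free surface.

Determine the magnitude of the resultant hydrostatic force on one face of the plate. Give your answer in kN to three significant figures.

γ = ρg = 833 × 9.81 / 1000 = 8.17173 kN/m³.
The centroid is at the centre, 0.3045 m below the top of the plate, so the centroid depth is h_c = 4 + 0.3045 = 4.3045 m.
A = π(0.3045)² = 0.291289 m².
Resultant F = γ·h_c·A = 8.17173 × 4.3045 × 0.291289 = 10.2462 kN.

F ≈ 10.2 kN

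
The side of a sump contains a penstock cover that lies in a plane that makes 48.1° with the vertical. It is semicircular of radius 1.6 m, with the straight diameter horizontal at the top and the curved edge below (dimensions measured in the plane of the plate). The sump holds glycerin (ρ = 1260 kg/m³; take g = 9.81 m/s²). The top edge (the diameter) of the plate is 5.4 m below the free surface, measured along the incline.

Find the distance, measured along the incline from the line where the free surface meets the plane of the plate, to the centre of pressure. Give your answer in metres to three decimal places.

γ = ρg = 1260 × 9.81 / 1000 = 12.3606 kN/m³.
The plate makes 48.1° with the vertical, i.e. θ = 90° − 48.1° = 41.9° to the horizontal. Measuring y along the incline from the free-surface line, vertical depth h = y·sinθ with sinθ = 0.667833.
The centroid of a semicircle lies 4r/(3π) = 0.679061 m from the diameter, here below the top edge, so y_c = 5.4 + 0.679061 = 6.07906 m and h_c = 6.07906 × 0.667833 = 4.0598 m.
A = πr²/2 = π × 1.6²/2 = 4.02124 m².
Resultant F = γ·h_c·A = 12.3606 × 4.0598 × 4.02124 = 201.792 kN.
I_c = (π/8 − 8/(9π))·r⁴ = 0.109757 × 1.6⁴ = 0.719303 m⁴.
Centre of pressure: y_p = y_c + I_c/(y_c·A) = 6.07906 + 0.719303/(6.07906 × 4.02124) = 6.07906 + 0.0294249 = 6.10848 m along the plane.

y_p = 6.108 m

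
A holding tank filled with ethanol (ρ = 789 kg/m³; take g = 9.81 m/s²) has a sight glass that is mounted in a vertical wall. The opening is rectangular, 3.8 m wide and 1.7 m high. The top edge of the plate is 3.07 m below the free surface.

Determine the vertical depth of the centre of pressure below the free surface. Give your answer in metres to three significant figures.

γ = ρg = 789 × 9.81 / 1000 = 7.74009 kN/m³.
The centroid lies 1.7/2 = 0.85 m below the top edge, so the centroid depth is h_c = 3.07 + 0.85 = 3.92 m.
A = 3.8 × 1.7 = 6.46 m².
Resultant F = γ·h_c·A = 7.74009 × 3.92 × 6.46 = 196.004 kN.
I_c = b·h³/12 = 3.8 × 1.7³/12 = 1.55578 m⁴.
Centre of pressure: y_p = y_c + I_c/(y_c·A) = 3.92 + 1.55578/(3.92 × 6.46) = 3.92 + 0.0614369 = 3.98144 m along the plane.

h_p = 3.98 m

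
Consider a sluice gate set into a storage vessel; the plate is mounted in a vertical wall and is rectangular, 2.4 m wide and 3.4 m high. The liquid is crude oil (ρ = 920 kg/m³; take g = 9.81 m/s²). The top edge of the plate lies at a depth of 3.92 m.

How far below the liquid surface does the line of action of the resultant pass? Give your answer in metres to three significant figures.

h_p = 5.79 m

γ = ρg = 920 × 9.81 / 1000 = 9.0252 kN/m³.
The centroid lies 3.4/2 = 1.7 m below the top edge, so the centroid depth is h_c = 3.92 + 1.7 = 5.62 m.
A = 2.4 × 3.4 = 8.16 m².
Resultant F = γ·h_c·A = 9.0252 × 5.62 × 8.16 = 413.888 kN.
I_c = b·h³/12 = 2.4 × 3.4³/12 = 7.8608 m⁴.
Centre of pressure: y_p = y_c + I_c/(y_c·A) = 5.62 + 7.8608/(5.62 × 8.16) = 5.62 + 0.171412 = 5.79141 m along the plane.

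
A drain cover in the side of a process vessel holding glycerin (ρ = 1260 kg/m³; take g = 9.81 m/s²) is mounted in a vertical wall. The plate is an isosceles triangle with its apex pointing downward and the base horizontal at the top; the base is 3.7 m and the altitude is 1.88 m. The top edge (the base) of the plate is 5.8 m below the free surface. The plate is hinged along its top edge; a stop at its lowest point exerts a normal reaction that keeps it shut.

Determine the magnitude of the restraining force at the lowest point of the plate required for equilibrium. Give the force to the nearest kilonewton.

P ≈ 97 kN

γ = ρg = 1260 × 9.81 / 1000 = 12.3606 kN/m³.
With the apex down, the centroid sits h/3 = 1.88/3 = 0.626667 m below the base (the top edge), so the centroid depth is h_c = 5.8 + 0.626667 = 6.42667 m.
A = ½ × 3.7 × 1.88 = 3.478 m².
Resultant F = γ·h_c·A = 12.3606 × 6.42667 × 3.478 = 276.284 kN.
I_c = b·h³/36 = 3.7 × 1.88³/36 = 0.682925 m⁴.
Centre of pressure: y_p = y_c + I_c/(y_c·A) = 6.42667 + 0.682925/(6.42667 × 3.478) = 6.42667 + 0.0305533 = 6.45722 m along the plane.
The resultant acts 0.626667 + 0.0305533 = 0.65722 m (along the plate) below the hinge at the top edge, so the moment about the hinge is M = F × 0.65722 = 276.284 × 0.65722 = 181.579 kN·m.
A normal force at the bottom, 1.88 m from the hinge, must supply this moment: P = 181.579/1.88 = 96.5846 kN.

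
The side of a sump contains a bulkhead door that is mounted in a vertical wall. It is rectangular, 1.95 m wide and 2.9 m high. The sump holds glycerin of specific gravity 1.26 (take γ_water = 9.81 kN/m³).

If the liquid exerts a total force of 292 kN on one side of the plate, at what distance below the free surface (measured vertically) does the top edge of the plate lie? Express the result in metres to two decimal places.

d_top ≈ 2.73 m

γ = 1.26 × 9.81 = 12.3606 kN/m³.
A = 1.95 × 2.9 = 5.655 m².
From F = γ·h_c·A, the centroid depth is h_c = 292/(12.3606 × 5.655) = 4.17744 m.
The centroid lies 2.9/2 = 1.45 m below the top edge, so the top edge sits at h_top = 4.17744 − 1.45 = 2.72744 m below the surface.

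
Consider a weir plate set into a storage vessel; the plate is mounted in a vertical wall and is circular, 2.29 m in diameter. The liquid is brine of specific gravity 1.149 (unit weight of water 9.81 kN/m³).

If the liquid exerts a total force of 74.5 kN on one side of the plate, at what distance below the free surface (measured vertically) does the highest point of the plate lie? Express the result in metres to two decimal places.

γ = 1.149 × 9.81 = 11.27169 kN/m³.
A = π(1.145)² = 4.11871 m².
From F = γ·h_c·A, the centroid depth is h_c = 74.5/(11.27169 × 4.11871) = 1.60474 m.
The centroid is at the centre, 1.145 m below the top of the plate, so the highest point sits at h_top = 1.60474 − 1.145 = 0.45974 m below the surface.

d_top ≈ 0.46 m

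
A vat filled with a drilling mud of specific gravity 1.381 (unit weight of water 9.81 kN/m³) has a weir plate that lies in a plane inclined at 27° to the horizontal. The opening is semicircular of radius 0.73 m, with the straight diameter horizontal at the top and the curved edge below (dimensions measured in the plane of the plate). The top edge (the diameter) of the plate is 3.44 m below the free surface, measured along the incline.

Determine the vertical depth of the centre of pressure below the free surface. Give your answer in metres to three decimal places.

γ = 1.381 × 9.81 = 13.54761 kN/m³.
Let θ = 27° be the plate's angle to the horizontal; measure y along the incline from where the plane meets the free surface. Vertical depth h = y·sinθ with sinθ = 0.453990.
The centroid of a semicircle lies 4r/(3π) = 0.309822 m from the diameter, here below the top edge, so y_c = 3.44 + 0.309822 = 3.74982 m and h_c = 3.74982 × 0.453990 = 1.70238 m.
A = πr²/2 = π × 0.73²/2 = 0.837077 m².
Resultant F = γ·h_c·A = 13.54761 × 1.70238 × 0.837077 = 19.3057 kN.
I_c = (π/8 − 8/(9π))·r⁴ = 0.109757 × 0.73⁴ = 0.0311691 m⁴.
Centre of pressure: y_p = y_c + I_c/(y_c·A) = 3.74982 + 0.0311691/(3.74982 × 0.837077) = 3.74982 + 0.00992998 = 3.75975 m along the plane.
Vertically, h_p = y_p·sinθ = 3.75975 × 0.453990 = 1.70689 m.

h_p = 1.707 m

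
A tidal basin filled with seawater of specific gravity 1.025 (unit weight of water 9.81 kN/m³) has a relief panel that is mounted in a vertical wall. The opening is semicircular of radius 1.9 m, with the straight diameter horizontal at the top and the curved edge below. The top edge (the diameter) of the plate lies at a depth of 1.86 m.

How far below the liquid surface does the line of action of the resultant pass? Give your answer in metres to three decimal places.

γ = 1.025 × 9.81 = 10.05525 kN/m³.
The centroid of a semicircle lies 4r/(3π) = 0.806385 m from the diameter, here below the top edge, so the centroid depth is h_c = 1.86 + 0.806385 = 2.66639 m.
A = πr²/2 = π × 1.9²/2 = 5.67057 m².
Resultant F = γ·h_c·A = 10.05525 × 2.66639 × 5.67057 = 152.035 kN.
I_c = (π/8 − 8/(9π))·r⁴ = 0.109757 × 1.9⁴ = 1.43036 m⁴.
Centre of pressure: y_p = y_c + I_c/(y_c·A) = 2.66639 + 1.43036/(2.66639 × 5.67057) = 2.66639 + 0.0946008 = 2.76099 m along the plane.

h_p = 2.761 m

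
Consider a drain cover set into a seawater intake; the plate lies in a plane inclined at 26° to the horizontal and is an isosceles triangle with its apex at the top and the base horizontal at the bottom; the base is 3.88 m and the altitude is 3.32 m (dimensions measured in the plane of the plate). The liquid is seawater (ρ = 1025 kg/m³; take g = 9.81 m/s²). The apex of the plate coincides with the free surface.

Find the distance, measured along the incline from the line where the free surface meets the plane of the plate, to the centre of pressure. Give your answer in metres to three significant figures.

γ = ρg = 1025 × 9.81 / 1000 = 10.05525 kN/m³.
Let θ = 26° be the plate's angle to the horizontal; measure y along the incline from where the plane meets the free surface. Vertical depth h = y·sinθ with sinθ = 0.438371.
With the apex up, the centroid sits 2h/3 = 2 × 3.32/3 = 2.21333 m below the apex, so y_c = 2.21333 m and h_c = 2.21333 × 0.438371 = 0.97026 m.
A = ½ × 3.88 × 3.32 = 6.4408 m².
Resultant F = γ·h_c·A = 10.05525 × 0.97026 × 6.4408 = 62.8378 kN.
I_c = b·h³/36 = 3.88 × 3.32³/36 = 3.94406 m⁴.
Centre of pressure: y_p = y_c + I_c/(y_c·A) = 2.21333 + 3.94406/(2.21333 × 6.4408) = 2.21333 + 0.276667 = 2.49 m along the plane.

y_p = 2.49 m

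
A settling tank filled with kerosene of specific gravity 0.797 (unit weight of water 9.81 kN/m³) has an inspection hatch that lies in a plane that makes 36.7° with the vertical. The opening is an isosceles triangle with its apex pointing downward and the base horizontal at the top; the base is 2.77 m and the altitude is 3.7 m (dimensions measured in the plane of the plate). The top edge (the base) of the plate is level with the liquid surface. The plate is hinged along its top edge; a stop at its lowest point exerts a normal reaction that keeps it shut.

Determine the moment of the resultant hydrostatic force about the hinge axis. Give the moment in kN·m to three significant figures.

M ≈ 73.3 kN·m

γ = 0.797 × 9.81 = 7.81857 kN/m³.
The plate makes 36.7° with the vertical, i.e. θ = 90° − 36.7° = 53.3° to the horizontal. Measuring y along the incline from the free-surface line, vertical depth h = y·sinθ with sinθ = 0.801776.
With the apex down, the centroid sits h/3 = 3.7/3 = 1.23333 m below the base (the top edge), so y_c = 1.23333 m and h_c = 1.23333 × 0.801776 = 0.988854 m.
A = ½ × 2.77 × 3.7 = 5.1245 m².
Resultant F = γ·h_c·A = 7.81857 × 0.988854 × 5.1245 = 39.6197 kN.
I_c = b·h³/36 = 2.77 × 3.7³/36 = 3.89747 m⁴.
Centre of pressure: y_p = y_c + I_c/(y_c·A) = 1.23333 + 3.89747/(1.23333 × 5.1245) = 1.23333 + 0.616669 = 1.85 m along the plane.
The resultant acts 1.23333 + 0.616669 = 1.85 m (along the plate) below the hinge at the top edge, so the moment about the hinge is M = F × 1.85 = 39.6197 × 1.85 = 73.2964 kN·m.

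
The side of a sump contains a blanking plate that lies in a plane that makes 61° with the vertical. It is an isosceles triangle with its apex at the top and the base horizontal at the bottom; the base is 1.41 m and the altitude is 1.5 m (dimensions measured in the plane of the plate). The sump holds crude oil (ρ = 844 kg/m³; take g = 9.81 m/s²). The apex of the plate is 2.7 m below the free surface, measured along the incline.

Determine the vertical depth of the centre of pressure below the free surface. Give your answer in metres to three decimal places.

h_p = 1.810 m

γ = ρg = 844 × 9.81 / 1000 = 8.27964 kN/m³.
The plate makes 61° with the vertical, i.e. θ = 90° − 61° = 29° to the horizontal. Measuring y along the incline from the free-surface line, vertical depth h = y·sinθ with sinθ = 0.484810.
With the apex up, the centroid sits 2h/3 = 2 × 1.5/3 = 1 m below the apex, so y_c = 2.7 + 1 = 3.7 m and h_c = 3.7 × 0.484810 = 1.7938 m.
A = ½ × 1.41 × 1.5 = 1.0575 m².
Resultant F = γ·h_c·A = 8.27964 × 1.7938 × 1.0575 = 15.706 kN.
I_c = b·h³/36 = 1.41 × 1.5³/36 = 0.132188 m⁴.
Centre of pressure: y_p = y_c + I_c/(y_c·A) = 3.7 + 0.132188/(3.7 × 1.0575) = 3.7 + 0.0337839 = 3.73378 m along the plane.
Vertically, h_p = y_p·sinθ = 3.73378 × 0.484810 = 1.81017 m.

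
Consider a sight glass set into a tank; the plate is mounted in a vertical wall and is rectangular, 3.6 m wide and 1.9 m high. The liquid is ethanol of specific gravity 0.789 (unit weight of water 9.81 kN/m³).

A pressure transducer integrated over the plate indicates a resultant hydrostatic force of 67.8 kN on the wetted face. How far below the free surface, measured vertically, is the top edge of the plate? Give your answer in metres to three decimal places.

γ = 0.789 × 9.81 = 7.74009 kN/m³.
A = 3.6 × 1.9 = 6.84 m².
From F = γ·h_c·A, the centroid depth is h_c = 67.8/(7.74009 × 6.84) = 1.28064 m.
The centroid lies 1.9/2 = 0.95 m below the top edge, so the top edge sits at h_top = 1.28064 − 0.95 = 0.33064 m below the surface.

d_top ≈ 0.331 m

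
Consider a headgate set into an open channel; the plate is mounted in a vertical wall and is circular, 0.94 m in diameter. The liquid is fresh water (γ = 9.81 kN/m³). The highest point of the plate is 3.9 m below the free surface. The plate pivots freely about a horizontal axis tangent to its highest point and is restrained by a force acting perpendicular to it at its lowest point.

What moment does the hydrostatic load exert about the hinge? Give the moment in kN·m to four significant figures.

γ = 9.81 kN/m³.
The centroid is at the centre, 0.47 m below the top of the plate, so the centroid depth is h_c = 3.9 + 0.47 = 4.37 m.
A = π(0.47)² = 0.693978 m².
Resultant F = γ·h_c·A = 9.81 × 4.37 × 0.693978 = 29.7506 kN.
I_c = πr⁴/4 = π × 0.47⁴/4 = 0.0383249 m⁴.
Centre of pressure: y_p = y_c + I_c/(y_c·A) = 4.37 + 0.0383249/(4.37 × 0.693978) = 4.37 + 0.0126373 = 4.38264 m along the plane.
The resultant acts 0.47 + 0.0126373 = 0.482637 m (along the plate) below the hinge at the top edge, so the moment about the hinge is M = F × 0.482637 = 29.7506 × 0.482637 = 14.3587 kN·m.

M ≈ 14.36 kN·m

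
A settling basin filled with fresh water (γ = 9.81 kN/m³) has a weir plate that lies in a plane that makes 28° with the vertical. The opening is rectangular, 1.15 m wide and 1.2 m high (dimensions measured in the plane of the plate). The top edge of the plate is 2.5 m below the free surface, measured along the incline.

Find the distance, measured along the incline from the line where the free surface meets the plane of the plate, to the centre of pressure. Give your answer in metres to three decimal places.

y_p = 3.139 m

γ = 9.81 kN/m³.
The plate makes 28° with the vertical, i.e. θ = 90° − 28° = 62° to the horizontal. Measuring y along the incline from the free-surface line, vertical depth h = y·sinθ with sinθ = 0.882948.
The centroid lies 1.2/2 = 0.6 m below the top edge, so y_c = 2.5 + 0.6 = 3.1 m and h_c = 3.1 × 0.882948 = 2.73714 m.
A = 1.15 × 1.2 = 1.38 m².
Resultant F = γ·h_c·A = 9.81 × 2.73714 × 1.38 = 37.0549 kN.
I_c = b·h³/12 = 1.15 × 1.2³/12 = 0.1656 m⁴.
Centre of pressure: y_p = y_c + I_c/(y_c·A) = 3.1 + 0.1656/(3.1 × 1.38) = 3.1 + 0.0387097 = 3.13871 m along the plane.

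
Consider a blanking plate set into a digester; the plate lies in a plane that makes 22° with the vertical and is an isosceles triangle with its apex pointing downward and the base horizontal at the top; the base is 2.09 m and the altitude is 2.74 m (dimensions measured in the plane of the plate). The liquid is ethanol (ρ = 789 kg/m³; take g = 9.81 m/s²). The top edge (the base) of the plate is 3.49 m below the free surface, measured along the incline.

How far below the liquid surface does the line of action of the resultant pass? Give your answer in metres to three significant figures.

h_p = 4.17 m

γ = ρg = 789 × 9.81 / 1000 = 7.74009 kN/m³.
The plate makes 22° with the vertical, i.e. θ = 90° − 22° = 68° to the horizontal. Measuring y along the incline from the free-surface line, vertical depth h = y·sinθ with sinθ = 0.927184.
With the apex down, the centroid sits h/3 = 2.74/3 = 0.913333 m below the base (the top edge), so y_c = 3.49 + 0.913333 = 4.40333 m and h_c = 4.40333 × 0.927184 = 4.0827 m.
A = ½ × 2.09 × 2.74 = 2.8633 m².
Resultant F = γ·h_c·A = 7.74009 × 4.0827 × 2.8633 = 90.4816 kN.
I_c = b·h³/36 = 2.09 × 2.74³/36 = 1.19425 m⁴.
Centre of pressure: y_p = y_c + I_c/(y_c·A) = 4.40333 + 1.19425/(4.40333 × 2.8633) = 4.40333 + 0.0947212 = 4.49805 m along the plane.
Vertically, h_p = y_p·sinθ = 4.49805 × 0.927184 = 4.17052 m.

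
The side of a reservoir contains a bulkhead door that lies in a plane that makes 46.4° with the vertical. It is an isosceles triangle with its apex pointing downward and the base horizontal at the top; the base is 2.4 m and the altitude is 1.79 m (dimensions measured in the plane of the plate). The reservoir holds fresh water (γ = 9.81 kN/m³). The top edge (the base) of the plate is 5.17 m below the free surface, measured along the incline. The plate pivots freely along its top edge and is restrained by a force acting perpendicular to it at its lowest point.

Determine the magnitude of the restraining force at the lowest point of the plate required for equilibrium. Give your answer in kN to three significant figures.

P ≈ 29.4 kN

γ = 9.81 kN/m³.
The plate makes 46.4° with the vertical, i.e. θ = 90° − 46.4° = 43.6° to the horizontal. Measuring y along the incline from the free-surface line, vertical depth h = y·sinθ with sinθ = 0.689620.
With the apex down, the centroid sits h/3 = 1.79/3 = 0.596667 m below the base (the top edge), so y_c = 5.17 + 0.596667 = 5.76667 m and h_c = 5.76667 × 0.689620 = 3.97681 m.
A = ½ × 2.4 × 1.79 = 2.148 m².
Resultant F = γ·h_c·A = 9.81 × 3.97681 × 2.148 = 83.7989 kN.
I_c = b·h³/36 = 2.4 × 1.79³/36 = 0.382356 m⁴.
Centre of pressure: y_p = y_c + I_c/(y_c·A) = 5.76667 + 0.382356/(5.76667 × 2.148) = 5.76667 + 0.030868 = 5.79754 m along the plane.
The resultant acts 0.596667 + 0.030868 = 0.627535 m (along the plate) below the hinge at the top edge, so the moment about the hinge is M = F × 0.627535 = 83.7989 × 0.627535 = 52.5867 kN·m.
A normal force at the bottom, 1.79 m from the hinge, must supply this moment: P = 52.5867/1.79 = 29.378 kN.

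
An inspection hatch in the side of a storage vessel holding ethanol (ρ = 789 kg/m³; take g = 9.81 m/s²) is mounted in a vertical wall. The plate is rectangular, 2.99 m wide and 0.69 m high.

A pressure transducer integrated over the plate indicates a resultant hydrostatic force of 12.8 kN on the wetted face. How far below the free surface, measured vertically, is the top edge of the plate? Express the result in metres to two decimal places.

d_top ≈ 0.46 m

γ = ρg = 789 × 9.81 / 1000 = 7.74009 kN/m³.
A = 2.99 × 0.69 = 2.0631 m².
From F = γ·h_c·A, the centroid depth is h_c = 12.8/(7.74009 × 2.0631) = 0.801574 m.
The centroid lies 0.69/2 = 0.345 m below the top edge, so the top edge sits at h_top = 0.801574 − 0.345 = 0.456574 m below the surface.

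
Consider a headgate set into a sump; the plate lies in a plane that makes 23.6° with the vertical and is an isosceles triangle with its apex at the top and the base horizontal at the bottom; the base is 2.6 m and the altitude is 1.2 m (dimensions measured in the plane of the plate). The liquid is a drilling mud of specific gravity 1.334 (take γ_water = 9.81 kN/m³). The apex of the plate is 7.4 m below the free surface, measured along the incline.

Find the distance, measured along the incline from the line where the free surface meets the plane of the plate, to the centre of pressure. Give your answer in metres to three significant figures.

γ = 1.334 × 9.81 = 13.08654 kN/m³.
The plate makes 23.6° with the vertical, i.e. θ = 90° − 23.6° = 66.4° to the horizontal. Measuring y along the incline from the free-surface line, vertical depth h = y·sinθ with sinθ = 0.916363.
With the apex up, the centroid sits 2h/3 = 2 × 1.2/3 = 0.8 m below the apex, so y_c = 7.4 + 0.8 = 8.2 m and h_c = 8.2 × 0.916363 = 7.51418 m.
A = ½ × 2.6 × 1.2 = 1.56 m².
Resultant F = γ·h_c·A = 13.08654 × 7.51418 × 1.56 = 153.402 kN.
I_c = b·h³/36 = 2.6 × 1.2³/36 = 0.1248 m⁴.
Centre of pressure: y_p = y_c + I_c/(y_c·A) = 8.2 + 0.1248/(8.2 × 1.56) = 8.2 + 0.0097561 = 8.20976 m along the plane.

y_p = 8.21 m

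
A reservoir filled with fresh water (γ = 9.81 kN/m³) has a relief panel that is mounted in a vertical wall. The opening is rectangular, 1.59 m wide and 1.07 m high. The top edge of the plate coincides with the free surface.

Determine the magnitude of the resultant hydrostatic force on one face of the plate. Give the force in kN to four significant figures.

F ≈ 8.929 kN

γ = 9.81 kN/m³.
The centroid lies 1.07/2 = 0.535 m below the top edge, so the centroid depth is h_c = 0.535 m.
A = 1.59 × 1.07 = 1.7013 m².
Resultant F = γ·h_c·A = 9.81 × 0.535 × 1.7013 = 8.92902 kN.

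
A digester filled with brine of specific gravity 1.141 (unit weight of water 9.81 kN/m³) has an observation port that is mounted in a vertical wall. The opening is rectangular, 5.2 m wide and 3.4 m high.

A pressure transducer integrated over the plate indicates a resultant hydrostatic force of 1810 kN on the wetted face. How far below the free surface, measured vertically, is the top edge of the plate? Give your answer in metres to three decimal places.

d_top ≈ 7.446 m

γ = 1.141 × 9.81 = 11.19321 kN/m³.
A = 5.2 × 3.4 = 17.68 m².
From F = γ·h_c·A, the centroid depth is h_c = 1810/(11.19321 × 17.68) = 9.14622 m.
The centroid lies 3.4/2 = 1.7 m below the top edge, so the top edge sits at h_top = 9.14622 − 1.7 = 7.44622 m below the surface.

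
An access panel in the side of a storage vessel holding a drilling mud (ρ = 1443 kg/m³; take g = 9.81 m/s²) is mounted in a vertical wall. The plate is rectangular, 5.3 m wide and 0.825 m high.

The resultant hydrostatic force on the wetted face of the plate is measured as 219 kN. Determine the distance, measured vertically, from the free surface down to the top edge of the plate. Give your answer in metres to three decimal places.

d_top ≈ 3.126 m

γ = ρg = 1443 × 9.81 / 1000 = 14.15583 kN/m³.
A = 5.3 × 0.825 = 4.3725 m².
From F = γ·h_c·A, the centroid depth is h_c = 219/(14.15583 × 4.3725) = 3.53817 m.
The centroid lies 0.825/2 = 0.4125 m below the top edge, so the top edge sits at h_top = 3.53817 − 0.4125 = 3.12567 m below the surface.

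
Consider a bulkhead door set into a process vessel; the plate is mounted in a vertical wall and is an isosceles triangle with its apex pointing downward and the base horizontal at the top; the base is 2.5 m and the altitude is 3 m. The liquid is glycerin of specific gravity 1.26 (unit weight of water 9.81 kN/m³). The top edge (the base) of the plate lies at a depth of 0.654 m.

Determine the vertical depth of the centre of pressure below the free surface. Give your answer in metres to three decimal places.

h_p = 1.956 m

γ = 1.26 × 9.81 = 12.3606 kN/m³.
With the apex down, the centroid sits h/3 = 3/3 = 1 m below the base (the top edge), so the centroid depth is h_c = 0.654 + 1 = 1.654 m.
A = ½ × 2.5 × 3 = 3.75 m².
Resultant F = γ·h_c·A = 12.3606 × 1.654 × 3.75 = 76.6666 kN.
I_c = b·h³/36 = 2.5 × 3³/36 = 1.875 m⁴.
Centre of pressure: y_p = y_c + I_c/(y_c·A) = 1.654 + 1.875/(1.654 × 3.75) = 1.654 + 0.302297 = 1.9563 m along the plane.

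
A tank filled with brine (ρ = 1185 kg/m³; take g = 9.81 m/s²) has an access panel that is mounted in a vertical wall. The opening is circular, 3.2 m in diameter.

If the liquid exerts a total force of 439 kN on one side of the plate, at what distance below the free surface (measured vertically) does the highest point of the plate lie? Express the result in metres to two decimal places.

γ = ρg = 1185 × 9.81 / 1000 = 11.62485 kN/m³.
A = π(1.6)² = 8.04248 m².
From F = γ·h_c·A, the centroid depth is h_c = 439/(11.62485 × 8.04248) = 4.69556 m.
The centroid is at the centre, 1.6 m below the top of the plate, so the highest point sits at h_top = 4.69556 − 1.6 = 3.09556 m below the surface.

d_top ≈ 3.10 m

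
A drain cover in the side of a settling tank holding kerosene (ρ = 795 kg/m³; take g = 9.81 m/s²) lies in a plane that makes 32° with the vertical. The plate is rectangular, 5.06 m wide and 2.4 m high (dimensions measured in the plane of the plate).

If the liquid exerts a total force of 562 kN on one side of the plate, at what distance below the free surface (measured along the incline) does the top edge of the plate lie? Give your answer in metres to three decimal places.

y_top ≈ 5.797 m

γ = ρg = 795 × 9.81 / 1000 = 7.79895 kN/m³.
A = 5.06 × 2.4 = 12.144 m².
From F = γ·h_c·A, the centroid depth is h_c = 562/(7.79895 × 12.144) = 5.93388 m.
The plate makes 32° with the vertical, i.e. θ = 90° − 32° = 58° to the horizontal. Measuring y along the incline from the free-surface line, vertical depth h = y·sinθ with sinθ = 0.848048.
Along the incline, y_c = h_c/sinθ = 5.93388/0.848048 = 6.9971 m.
The centroid lies 2.4/2 = 1.2 m below the top edge, so the top edge sits at y_top = 6.9971 − 1.2 = 5.7971 m along the incline.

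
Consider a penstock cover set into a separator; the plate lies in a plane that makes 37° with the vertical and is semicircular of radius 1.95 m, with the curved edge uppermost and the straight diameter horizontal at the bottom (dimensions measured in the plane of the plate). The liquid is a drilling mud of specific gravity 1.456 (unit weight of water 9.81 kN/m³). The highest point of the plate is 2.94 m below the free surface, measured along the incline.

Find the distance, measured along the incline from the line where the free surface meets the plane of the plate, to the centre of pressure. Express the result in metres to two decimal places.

γ = 1.456 × 9.81 = 14.28336 kN/m³.
The plate makes 37° with the vertical, i.e. θ = 90° − 37° = 53° to the horizontal. Measuring y along the incline from the free-surface line, vertical depth h = y·sinθ with sinθ = 0.798636.
The centroid lies 4r/(3π) = 0.827606 m above the diameter, so r − 4r/(3π) = 1.95 − 0.827606 = 1.12239 m below the topmost point, so y_c = 2.94 + 1.12239 = 4.06239 m and h_c = 4.06239 × 0.798636 = 3.24437 m.
A = πr²/2 = π × 1.95²/2 = 5.97295 m².
Resultant F = γ·h_c·A = 14.28336 × 3.24437 × 5.97295 = 276.79 kN.
I_c = (π/8 − 8/(9π))·r⁴ = 0.109757 × 1.95⁴ = 1.58698 m⁴.
Centre of pressure: y_p = y_c + I_c/(y_c·A) = 4.06239 + 1.58698/(4.06239 × 5.97295) = 4.06239 + 0.0654035 = 4.12779 m along the plane.

y_p = 4.13 m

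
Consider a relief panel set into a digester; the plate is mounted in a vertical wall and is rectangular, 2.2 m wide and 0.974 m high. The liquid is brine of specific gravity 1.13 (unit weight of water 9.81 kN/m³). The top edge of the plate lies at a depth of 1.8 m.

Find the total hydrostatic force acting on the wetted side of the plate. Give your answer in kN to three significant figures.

F ≈ 54.3 kN

γ = 1.13 × 9.81 = 11.0853 kN/m³.
The centroid lies 0.974/2 = 0.487 m below the top edge, so the centroid depth is h_c = 1.8 + 0.487 = 2.287 m.
A = 2.2 × 0.974 = 2.1428 m².
Resultant F = γ·h_c·A = 11.0853 × 2.287 × 2.1428 = 54.3244 kN.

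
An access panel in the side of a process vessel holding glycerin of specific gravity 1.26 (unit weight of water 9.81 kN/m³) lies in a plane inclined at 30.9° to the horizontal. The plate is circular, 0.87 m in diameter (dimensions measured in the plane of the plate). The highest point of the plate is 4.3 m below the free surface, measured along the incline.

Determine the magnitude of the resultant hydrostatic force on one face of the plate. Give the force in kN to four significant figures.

F ≈ 17.87 kN

γ = 1.26 × 9.81 = 12.3606 kN/m³.
Let θ = 30.9° be the plate's angle to the horizontal; measure y along the incline from where the plane meets the free surface. Vertical depth h = y·sinθ with sinθ = 0.513541.
The centroid is at the centre, 0.435 m below the top of the plate, so y_c = 4.3 + 0.435 = 4.735 m and h_c = 4.735 × 0.513541 = 2.43162 m.
A = π(0.435)² = 0.594468 m².
Resultant F = γ·h_c·A = 12.3606 × 2.43162 × 0.594468 = 17.8675 kN.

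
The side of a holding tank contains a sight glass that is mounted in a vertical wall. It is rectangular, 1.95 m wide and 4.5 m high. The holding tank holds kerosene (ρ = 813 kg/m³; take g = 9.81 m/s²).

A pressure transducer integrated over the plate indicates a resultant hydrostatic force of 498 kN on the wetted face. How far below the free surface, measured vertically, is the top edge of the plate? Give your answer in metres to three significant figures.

γ = ρg = 813 × 9.81 / 1000 = 7.97553 kN/m³.
A = 1.95 × 4.5 = 8.775 m².
From F = γ·h_c·A, the centroid depth is h_c = 498/(7.97553 × 8.775) = 7.11578 m.
The centroid lies 4.5/2 = 2.25 m below the top edge, so the top edge sits at h_top = 7.11578 − 2.25 = 4.86578 m below the surface.

d_top ≈ 4.87 m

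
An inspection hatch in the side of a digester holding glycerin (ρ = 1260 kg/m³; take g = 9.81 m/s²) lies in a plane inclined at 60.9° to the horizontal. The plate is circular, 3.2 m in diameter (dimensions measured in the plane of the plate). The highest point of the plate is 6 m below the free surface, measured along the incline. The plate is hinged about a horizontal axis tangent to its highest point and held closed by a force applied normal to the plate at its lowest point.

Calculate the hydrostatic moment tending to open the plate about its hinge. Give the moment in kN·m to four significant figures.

γ = ρg = 1260 × 9.81 / 1000 = 12.3606 kN/m³.
Let θ = 60.9° be the plate's angle to the horizontal; measure y along the incline from where the plane meets the free surface. Vertical depth h = y·sinθ with sinθ = 0.873772.
The centroid is at the centre, 1.6 m below the top of the plate, so y_c = 6 + 1.6 = 7.6 m and h_c = 7.6 × 0.873772 = 6.64067 m.
A = π(1.6)² = 8.04248 m².
Resultant F = γ·h_c·A = 12.3606 × 6.64067 × 8.04248 = 660.148 kN.
I_c = πr⁴/4 = π × 1.6⁴/4 = 5.14719 m⁴.
Centre of pressure: y_p = y_c + I_c/(y_c·A) = 7.6 + 5.14719/(7.6 × 8.04248) = 7.6 + 0.0842106 = 7.68421 m along the plane.
The resultant acts 1.6 + 0.0842106 = 1.68421 m (along the plate) below the hinge at the top edge, so the moment about the hinge is M = F × 1.68421 = 660.148 × 1.68421 = 1111.83 kN·m.

M ≈ 1112 kN·m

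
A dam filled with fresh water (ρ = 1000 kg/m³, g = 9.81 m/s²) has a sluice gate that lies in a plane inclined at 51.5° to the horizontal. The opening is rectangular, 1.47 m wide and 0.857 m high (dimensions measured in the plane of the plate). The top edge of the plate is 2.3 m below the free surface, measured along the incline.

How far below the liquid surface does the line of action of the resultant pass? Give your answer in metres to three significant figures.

γ = ρg = 1000 × 9.81 = 9810 N/m³ = 9.81 kN/m³.
Let θ = 51.5° be the plate's angle to the horizontal; measure y along the incline from where the plane meets the free surface. Vertical depth h = y·sinθ with sinθ = 0.782608.
The centroid lies 0.857/2 = 0.4285 m below the top edge, so y_c = 2.3 + 0.4285 = 2.7285 m and h_c = 2.7285 × 0.782608 = 2.13535 m.
A = 1.47 × 0.857 = 1.25979 m².
Resultant F = γ·h_c·A = 9.81 × 2.13535 × 1.25979 = 26.3898 kN.
I_c = b·h³/12 = 1.47 × 0.857³/12 = 0.0771043 m⁴.
Centre of pressure: y_p = y_c + I_c/(y_c·A) = 2.7285 + 0.0771043/(2.7285 × 1.25979) = 2.7285 + 0.0224314 = 2.75093 m along the plane.
Vertically, h_p = y_p·sinθ = 2.75093 × 0.782608 = 2.1529 m.

h_p = 2.15 m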